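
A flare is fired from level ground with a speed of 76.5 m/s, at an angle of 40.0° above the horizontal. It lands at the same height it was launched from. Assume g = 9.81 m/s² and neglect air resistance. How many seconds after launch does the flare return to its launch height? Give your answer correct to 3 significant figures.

10.0 s

Vertical component: v_y = 76.5 sin 40.0° = 49.17 m/s.
For a projectile landing at launch height, time of flight is t = 2 v_y / g = 2 × 49.17 / 9.81 = 10.0 s.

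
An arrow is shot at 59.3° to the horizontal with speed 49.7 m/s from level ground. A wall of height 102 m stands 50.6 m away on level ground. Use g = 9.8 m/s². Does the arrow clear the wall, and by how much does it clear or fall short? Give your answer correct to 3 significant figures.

v_x = 49.7 cos 59.3° = 25.37 m/s; v_y0 = 49.7 sin 59.3° = 42.73 m/s.
Time to reach the wall: t = 50.6 / 25.37 = 1.994 s.
Height at that point: y = 42.73×1.994 − 4.900×1.994² = 65.72 m.
That is 102 − 65.72 = 36.3 m below the top of the wall, so the arrow does not clear it.

No — it falls 36.3 m short of clearing the wall.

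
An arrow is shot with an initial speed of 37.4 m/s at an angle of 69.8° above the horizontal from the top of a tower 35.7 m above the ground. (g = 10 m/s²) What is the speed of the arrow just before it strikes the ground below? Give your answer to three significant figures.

46.0 m/s

v_x = 37.4 cos 69.8° = 12.91 m/s is unchanged throughout.
For the vertical component, v_y² = v_y0² + 2 g h = (35.10)² + 2×10×35.7 = 1946, so |v_y| = 44.11 m/s.
Impact speed = √(v_x² + v_y²) = √(166.7 + 1946) = 46.0 m/s.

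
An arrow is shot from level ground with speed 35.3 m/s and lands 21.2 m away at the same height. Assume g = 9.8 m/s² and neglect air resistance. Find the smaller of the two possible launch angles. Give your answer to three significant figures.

Level-ground range: R = v₀² sin(2θ)/g ⇒ sin 2θ = R g / v₀² = 21.2×9.8/35.3² = 0.1667.
2θ = arcsin(0.1667) = 9.596° or 180° − 9.596° = 170.404°.
So θ = 4.80° or θ = 85.2°.

4.80°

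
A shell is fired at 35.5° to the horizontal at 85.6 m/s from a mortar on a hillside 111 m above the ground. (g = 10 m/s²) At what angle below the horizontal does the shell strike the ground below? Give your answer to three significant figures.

44.5°

v_x = 85.6 cos 35.5° = 69.69 m/s.
At impact |v_y| = √(v_y0² + 2 g h) = √(49.71² + 2×10×111) = 68.49 m/s.
Angle below horizontal = arctan(|v_y| / v_x) = arctan(68.49 / 69.69) = 44.5°.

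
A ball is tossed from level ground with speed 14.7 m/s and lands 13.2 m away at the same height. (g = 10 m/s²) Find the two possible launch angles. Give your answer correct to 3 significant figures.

18.8° and 71.2°

Level-ground range: R = v₀² sin(2θ)/g ⇒ sin 2θ = R g / v₀² = 13.2×10/14.7² = 0.6109.
2θ = arcsin(0.6109) = 37.65° or 180° − 37.65° = 142.35°.
So θ = 18.8° or θ = 71.2°.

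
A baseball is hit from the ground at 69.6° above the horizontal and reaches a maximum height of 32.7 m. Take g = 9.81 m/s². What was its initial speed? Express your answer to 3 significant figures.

27.0 m/s

At maximum height v_y = 0, so (v₀ sin θ)² = 2 g H.
v₀ sin 69.6° = √(2 × 9.81 × 32.7) = 25.33 m/s.
v₀ = 25.33 / sin 69.6° = 25.33 / 0.9373 = 27.0 m/s.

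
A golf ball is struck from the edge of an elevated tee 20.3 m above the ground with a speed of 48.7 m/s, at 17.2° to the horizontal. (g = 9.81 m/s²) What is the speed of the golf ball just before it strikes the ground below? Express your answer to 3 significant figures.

v_x = 48.7 cos 17.2° = 46.52 m/s is unchanged throughout.
For the vertical component, v_y² = v_y0² + 2 g h = (14.40)² + 2×9.81×20.3 = 605.6, so |v_y| = 24.61 m/s.
Impact speed = √(v_x² + v_y²) = √(2164 + 605.6) = 52.6 m/s.

52.6 m/s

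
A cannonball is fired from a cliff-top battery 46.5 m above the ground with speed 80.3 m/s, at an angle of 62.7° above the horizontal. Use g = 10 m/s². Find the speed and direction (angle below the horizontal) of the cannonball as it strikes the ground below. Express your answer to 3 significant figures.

v_x = 80.3 cos 62.7° = 36.83 m/s (constant).
|v_y| at impact = √((71.36)² + 2×10×46.5) = 77.60 m/s.
Speed = √(36.83² + 77.60²) = 85.9 m/s; angle = arctan(77.60/36.83) = 64.6° below horizontal.

85.9 m/s at 64.6° below the horizontal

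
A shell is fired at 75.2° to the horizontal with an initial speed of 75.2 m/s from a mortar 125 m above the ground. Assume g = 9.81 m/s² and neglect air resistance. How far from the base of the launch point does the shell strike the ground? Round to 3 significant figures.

Components: v_x = 75.2 cos 75.2° = 19.21 m/s, v_y = 75.2 sin 75.2° = 72.71 m/s.
Vertical: 0 = 125 + 72.71 t − ½(9.81) t² ⇒ 4.905 t² − 72.71 t − 125 = 0.
t = [72.71 + √(5287 + 2452)] / 9.810 = 16.38 s.
Horizontal: R = v_x · t = 19.21 × 16.38 = 315 m.

315 m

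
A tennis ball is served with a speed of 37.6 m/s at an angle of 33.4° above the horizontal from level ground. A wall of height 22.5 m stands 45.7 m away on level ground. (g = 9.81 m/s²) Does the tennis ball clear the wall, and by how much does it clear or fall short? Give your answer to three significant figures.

v_x = 37.6 cos 33.4° = 31.39 m/s; v_y0 = 37.6 sin 33.4° = 20.70 m/s.
Time to reach the wall: t = 45.7 / 31.39 = 1.456 s.
Height at that point: y = 20.70×1.456 − 4.905×1.456² = 19.74 m.
That is 22.5 − 19.74 = 2.76 m below the top of the wall, so the tennis ball does not clear it.

No — it falls 2.76 m short of clearing the wall.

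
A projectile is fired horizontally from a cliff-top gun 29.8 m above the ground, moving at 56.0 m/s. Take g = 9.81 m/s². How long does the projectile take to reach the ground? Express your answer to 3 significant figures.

2.46 s

The horizontal speed doesn't affect the fall. With v_y0 = 0, h = ½ g t².
t = √(2 × 29.8 / 9.81) = √6.075 = 2.46 s.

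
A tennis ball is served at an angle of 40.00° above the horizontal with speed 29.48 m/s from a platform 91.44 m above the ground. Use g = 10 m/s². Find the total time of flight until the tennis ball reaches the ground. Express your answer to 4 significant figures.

Vertical component: v_y = 29.48 sin 40.00° = 18.949 m/s.
Taking up as positive with launch at y = 91.44 m, landing at y = 0: 0 = 91.44 + 18.949 t − ½(10) t².
Solving 5.000 t² − 18.949 t − 91.44 = 0 gives t = [18.949 + √(18.949² + 4·5.000·91.44)] / 10.00 = 6.572 s.

6.572 s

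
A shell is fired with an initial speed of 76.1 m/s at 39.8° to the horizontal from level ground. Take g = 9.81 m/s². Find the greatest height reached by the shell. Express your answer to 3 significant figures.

121 m

Vertical component of launch velocity: v_y = 76.1 sin 39.8° = 48.71 m/s.
At the highest point the vertical velocity is zero, so v_y² = 2 g h_max.
h_max = (48.71)² / (2 × 9.81) = 2373 / 19.62 = 121 m.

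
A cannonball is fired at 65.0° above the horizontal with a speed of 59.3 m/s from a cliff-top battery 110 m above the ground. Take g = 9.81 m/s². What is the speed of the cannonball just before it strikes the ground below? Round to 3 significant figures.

75.3 m/s

v_x = 59.3 cos 65.0° = 25.06 m/s is unchanged throughout.
For the vertical component, v_y² = v_y0² + 2 g h = (53.74)² + 2×9.81×110 = 5046, so |v_y| = 71.04 m/s.
Impact speed = √(v_x² + v_y²) = √(628.0 + 5046) = 75.3 m/s.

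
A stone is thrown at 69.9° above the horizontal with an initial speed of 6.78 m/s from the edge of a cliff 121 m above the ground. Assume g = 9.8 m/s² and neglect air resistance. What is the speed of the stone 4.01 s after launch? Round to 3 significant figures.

v_x = 6.78 cos 69.9° = 2.330 m/s (constant).
v_y(t) = 6.78 sin 69.9° − g t = 6.367 − 9.8 × 4.01 = -32.93 m/s.
Speed = √(v_x² + v_y²) = √(5.429 + 1084) = 33.0 m/s.

33.0 m/s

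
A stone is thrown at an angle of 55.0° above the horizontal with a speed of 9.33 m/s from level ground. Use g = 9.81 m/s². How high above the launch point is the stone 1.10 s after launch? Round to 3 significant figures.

2.47 m

v_y0 = 9.33 sin 55.0° = 7.643 m/s.
y(t) = v_y0 t − ½ g t² = 7.643×1.10 − 4.905×1.10² = 2.47 m.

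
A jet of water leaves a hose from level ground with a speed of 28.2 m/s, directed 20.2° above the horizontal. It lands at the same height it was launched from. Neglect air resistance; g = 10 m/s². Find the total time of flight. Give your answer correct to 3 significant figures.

1.95 s

Vertical component: v_y = 28.2 sin 20.2° = 9.737 m/s.
For a projectile landing at launch height, time of flight is t = 2 v_y / g = 2 × 9.737 / 10 = 1.95 s.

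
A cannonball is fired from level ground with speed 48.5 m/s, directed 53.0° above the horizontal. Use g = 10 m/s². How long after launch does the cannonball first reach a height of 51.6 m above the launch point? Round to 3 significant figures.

1.71 s

v_y0 = 48.5 sin 53.0° = 38.73 m/s.
Set y = v_y0 t − ½ g t² = 51.6: 5.000 t² − 38.73 t + 51.6 = 0.
t = [38.73 ± √(1500 − 1032)] / 10 = (38.73 ± 21.63) / 10, giving t = 1.71 s or t = 6.04 s.
The cannonball is on the way up at the first time, so t = 1.71 s.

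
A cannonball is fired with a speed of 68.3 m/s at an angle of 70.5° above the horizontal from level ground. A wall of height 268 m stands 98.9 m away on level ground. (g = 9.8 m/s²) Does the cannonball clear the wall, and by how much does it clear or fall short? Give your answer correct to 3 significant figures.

v_x = 68.3 cos 70.5° = 22.80 m/s; v_y0 = 68.3 sin 70.5° = 64.38 m/s.
Time to reach the wall: t = 98.9 / 22.80 = 4.338 s.
Height at that point: y = 64.38×4.338 − 4.900×4.338² = 187.1 m.
That is 268 − 187.1 = 80.9 m below the top of the wall, so the cannonball does not clear it.

No — it falls 80.9 m short of clearing the wall.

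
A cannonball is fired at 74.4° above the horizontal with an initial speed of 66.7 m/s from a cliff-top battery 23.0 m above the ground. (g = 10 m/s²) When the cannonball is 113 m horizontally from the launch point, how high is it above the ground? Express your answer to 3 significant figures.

229 m

v_x = 66.7 cos 74.4° = 17.94 m/s, v_y0 = 66.7 sin 74.4° = 64.24 m/s.
Time to reach x = 113 m: t = x / v_x = 113 / 17.94 = 6.299 s.
y = 23.0 + v_y0 t − ½ g t² = 23.0 + 64.24×6.299 − 5.000×6.299² = 229 m.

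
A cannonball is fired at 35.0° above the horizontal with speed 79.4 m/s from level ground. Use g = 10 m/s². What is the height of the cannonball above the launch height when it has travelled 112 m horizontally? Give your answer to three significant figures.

63.6 m

v_x = 79.4 cos 35.0° = 65.04 m/s, v_y0 = 79.4 sin 35.0° = 45.54 m/s.
Time to reach x = 112 m: t = x / v_x = 112 / 65.04 = 1.722 s.
y = v_y0 t − ½ g t² = 45.54×1.722 − 5.000×1.722² = 63.6 m.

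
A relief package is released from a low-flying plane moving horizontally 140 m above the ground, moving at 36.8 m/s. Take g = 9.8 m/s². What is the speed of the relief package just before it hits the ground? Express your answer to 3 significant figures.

64.0 m/s

Fall time: t = √(2 × 140 / 9.8) = 5.345 s.
At impact: v_x = 36.8 m/s (unchanged), v_y = g t = 9.8 × 5.345 = 52.38 m/s.
Speed = √(v_x² + v_y²) = √(1354 + 2744) = 64.0 m/s.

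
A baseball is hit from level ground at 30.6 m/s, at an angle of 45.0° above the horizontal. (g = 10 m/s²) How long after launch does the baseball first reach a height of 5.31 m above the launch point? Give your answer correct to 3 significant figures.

v_y0 = 30.6 sin 45.0° = 21.64 m/s.
Set y = v_y0 t − ½ g t² = 5.31: 5.000 t² − 21.64 t + 5.31 = 0.
t = [21.64 ± √(468.3 − 106.2)] / 10 = (21.64 ± 19.03) / 10, giving t = 0.261 s or t = 4.07 s.
The baseball is on the way up at the first time, so t = 0.261 s.

0.261 s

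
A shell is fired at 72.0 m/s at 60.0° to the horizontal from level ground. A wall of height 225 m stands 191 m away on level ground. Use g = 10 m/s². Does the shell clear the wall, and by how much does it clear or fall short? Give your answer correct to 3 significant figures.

v_x = 72.0 cos 60.0° = 36.00 m/s; v_y0 = 72.0 sin 60.0° = 62.35 m/s.
Time to reach the wall: t = 191 / 36.00 = 5.306 s.
Height at that point: y = 62.35×5.306 − 5.000×5.306² = 190.1 m.
That is 225 − 190.1 = 34.9 m below the top of the wall, so the shell does not clear it.

No — it falls 34.9 m short of clearing the wall.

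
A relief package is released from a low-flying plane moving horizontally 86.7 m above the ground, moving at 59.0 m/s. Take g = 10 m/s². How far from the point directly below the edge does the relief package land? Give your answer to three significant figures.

Initial vertical velocity is zero, so the fall time comes from h = ½ g t²: t = √(2 × 86.7 / 10) = 4.164 s.
Horizontal motion is uniform at 59.0 m/s, so x = 59.0 × 4.164 = 246 m.

246 m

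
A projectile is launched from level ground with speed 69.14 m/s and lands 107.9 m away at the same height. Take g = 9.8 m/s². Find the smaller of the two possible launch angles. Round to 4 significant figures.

6.390°

Level-ground range: R = v₀² sin(2θ)/g ⇒ sin 2θ = R g / v₀² = 107.9×9.8/69.14² = 0.2212.
2θ = arcsin(0.2212) = 12.780° or 180° − 12.780° = 167.220°.
So θ = 6.390° or θ = 83.61°.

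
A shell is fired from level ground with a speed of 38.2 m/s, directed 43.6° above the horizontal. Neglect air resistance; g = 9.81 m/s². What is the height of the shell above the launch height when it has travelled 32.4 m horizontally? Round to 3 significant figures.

24.1 m

v_x = 38.2 cos 43.6° = 27.66 m/s, v_y0 = 38.2 sin 43.6° = 26.34 m/s.
Time to reach x = 32.4 m: t = x / v_x = 32.4 / 27.66 = 1.171 s.
y = v_y0 t − ½ g t² = 26.34×1.171 − 4.905×1.171² = 24.1 m.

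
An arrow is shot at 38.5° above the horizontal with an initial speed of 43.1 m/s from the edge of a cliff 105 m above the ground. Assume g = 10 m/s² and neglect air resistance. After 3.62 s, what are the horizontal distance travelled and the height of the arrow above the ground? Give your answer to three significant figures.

x = 122 m, y = 137 m

v_x = 43.1 cos 38.5° = 33.73 m/s; v_y0 = 43.1 sin 38.5° = 26.83 m/s.
x = v_x t = 33.73 × 3.62 = 122 m.
y = 105 + v_y0 t − ½ g t² = 137 m.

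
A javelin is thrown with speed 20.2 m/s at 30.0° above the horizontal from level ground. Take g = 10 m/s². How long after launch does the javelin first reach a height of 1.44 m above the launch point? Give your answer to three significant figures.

0.154 s

v_y0 = 20.2 sin 30.0° = 10.10 m/s.
Set y = v_y0 t − ½ g t² = 1.44: 5.000 t² − 10.10 t + 1.44 = 0.
t = [10.10 ± √(102.0 − 28.80)] / 10 = (10.10 ± 8.556) / 10, giving t = 0.154 s or t = 1.87 s.
The javelin is on the way up at the first time, so t = 0.154 s.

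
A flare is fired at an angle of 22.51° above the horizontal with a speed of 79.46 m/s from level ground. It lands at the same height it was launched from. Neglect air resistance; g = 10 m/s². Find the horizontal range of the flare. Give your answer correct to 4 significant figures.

Components: v_x = 79.46 cos 22.51° = 73.406 m/s, v_y = 79.46 sin 22.51° = 30.421 m/s.
Time of flight (same landing height): t = 2 v_y / g = 2 × 30.421 / 10 = 6.0842 s.
Range: R = v_x · t = 73.406 × 6.0842 = 446.6 m.

446.6 m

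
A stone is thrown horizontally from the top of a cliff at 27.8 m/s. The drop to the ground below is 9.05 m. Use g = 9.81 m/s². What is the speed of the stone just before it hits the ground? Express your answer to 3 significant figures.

30.8 m/s

Fall time: t = √(2 × 9.05 / 9.81) = 1.358 s.
At impact: v_x = 27.8 m/s (unchanged), v_y = g t = 9.81 × 1.358 = 13.32 m/s.
Speed = √(v_x² + v_y²) = √(772.8 + 177.4) = 30.8 m/s.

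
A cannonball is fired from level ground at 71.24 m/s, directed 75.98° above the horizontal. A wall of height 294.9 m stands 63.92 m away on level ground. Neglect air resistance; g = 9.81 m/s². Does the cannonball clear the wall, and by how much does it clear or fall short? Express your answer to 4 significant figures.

v_x = 71.24 cos 75.98° = 17.259 m/s; v_y0 = 71.24 sin 75.98° = 69.118 m/s.
Time to reach the wall: t = 63.92 / 17.259 = 3.7036 s.
Height at that point: y = 69.118×3.7036 − 4.905×3.7036² = 188.71 m.
That is 294.9 − 188.71 = 106.2 m below the top of the wall, so the cannonball does not clear it.

No — it falls 106.2 m short of clearing the wall.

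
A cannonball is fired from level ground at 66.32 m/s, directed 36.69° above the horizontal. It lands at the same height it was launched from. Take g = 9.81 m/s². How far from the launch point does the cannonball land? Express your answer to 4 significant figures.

429.6 m

For level ground, R = v₀² sin(2θ) / g.
sin(2 × 36.69°) = sin 73.380° = 0.9582.
R = (66.32)² × 0.9582 / 9.81 = 429.6 m.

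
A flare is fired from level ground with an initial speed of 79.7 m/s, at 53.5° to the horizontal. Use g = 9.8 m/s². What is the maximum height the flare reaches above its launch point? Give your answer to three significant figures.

Vertical component of launch velocity: v_y = 79.7 sin 53.5° = 64.07 m/s.
At the highest point the vertical velocity is zero, so v_y² = 2 g h_max.
h_max = (64.07)² / (2 × 9.8) = 4105 / 19.60 = 209 m.

209 m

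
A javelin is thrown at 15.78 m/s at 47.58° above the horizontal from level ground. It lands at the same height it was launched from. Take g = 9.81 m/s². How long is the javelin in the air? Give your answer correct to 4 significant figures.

2.375 s

Vertical component: v_y = 15.78 sin 47.58° = 11.649 m/s.
For a projectile landing at launch height, time of flight is t = 2 v_y / g = 2 × 11.649 / 9.81 = 2.375 s.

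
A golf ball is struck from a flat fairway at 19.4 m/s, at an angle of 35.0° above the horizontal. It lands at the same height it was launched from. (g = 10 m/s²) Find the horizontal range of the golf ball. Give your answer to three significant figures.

35.4 m

For level ground, R = v₀² sin(2θ) / g.
sin(2 × 35.0°) = sin 70.00° = 0.9397.
R = (19.4)² × 0.9397 / 10 = 35.4 m.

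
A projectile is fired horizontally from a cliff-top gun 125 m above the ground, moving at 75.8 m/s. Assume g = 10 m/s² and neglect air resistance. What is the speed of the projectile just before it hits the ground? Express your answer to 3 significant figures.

90.8 m/s

Fall time: t = √(2 × 125 / 10) = 5.000 s.
At impact: v_x = 75.8 m/s (unchanged), v_y = g t = 10 × 5.000 = 50.00 m/s.
Speed = √(v_x² + v_y²) = √(5746 + 2500) = 90.8 m/s.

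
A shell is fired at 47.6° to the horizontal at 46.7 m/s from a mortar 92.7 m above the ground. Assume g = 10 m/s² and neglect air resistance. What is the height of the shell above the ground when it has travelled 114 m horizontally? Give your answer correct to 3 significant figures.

v_x = 46.7 cos 47.6° = 31.49 m/s, v_y0 = 46.7 sin 47.6° = 34.49 m/s.
Time to reach x = 114 m: t = x / v_x = 114 / 31.49 = 3.620 s.
y = 92.7 + v_y0 t − ½ g t² = 92.7 + 34.49×3.620 − 5.000×3.620² = 152 m.

152 m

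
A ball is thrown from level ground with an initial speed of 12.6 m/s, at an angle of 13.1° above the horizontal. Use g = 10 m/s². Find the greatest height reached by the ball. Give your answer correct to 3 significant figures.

0.408 m

Vertical component of launch velocity: v_y = 12.6 sin 13.1° = 2.856 m/s.
At the highest point the vertical velocity is zero, so v_y² = 2 g h_max.
h_max = (2.856)² / (2 × 10) = 8.157 / 20.00 = 0.408 m.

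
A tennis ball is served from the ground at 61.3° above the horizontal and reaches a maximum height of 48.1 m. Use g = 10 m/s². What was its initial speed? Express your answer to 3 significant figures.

At maximum height v_y = 0, so (v₀ sin θ)² = 2 g H.
v₀ sin 61.3° = √(2 × 10 × 48.1) = 31.02 m/s.
v₀ = 31.02 / sin 61.3° = 31.02 / 0.8771 = 35.4 m/s.

35.4 m/s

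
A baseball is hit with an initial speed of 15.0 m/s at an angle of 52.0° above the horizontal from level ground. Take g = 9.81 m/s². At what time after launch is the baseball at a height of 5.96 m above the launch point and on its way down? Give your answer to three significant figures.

1.69 s

v_y0 = 15.0 sin 52.0° = 11.82 m/s.
Set y = v_y0 t − ½ g t² = 5.96: 4.905 t² − 11.82 t + 5.96 = 0.
t = [11.82 ± √(139.7 − 116.9)] / 9.81 = (11.82 ± 4.775) / 9.81, giving t = 0.718 s or t = 1.69 s.
On the way down corresponds to the larger root: t = 1.69 s.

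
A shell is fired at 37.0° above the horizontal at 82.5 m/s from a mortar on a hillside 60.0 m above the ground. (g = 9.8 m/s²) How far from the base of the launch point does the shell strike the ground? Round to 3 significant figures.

Components: v_x = 82.5 cos 37.0° = 65.89 m/s, v_y = 82.5 sin 37.0° = 49.65 m/s.
Vertical: 0 = 60.0 + 49.65 t − ½(9.8) t² ⇒ 4.900 t² − 49.65 t − 60.0 = 0.
t = [49.65 + √(2465 + 1176)] / 9.800 = 11.22 s.
Horizontal: R = v_x · t = 65.89 × 11.22 = 739 m.

739 m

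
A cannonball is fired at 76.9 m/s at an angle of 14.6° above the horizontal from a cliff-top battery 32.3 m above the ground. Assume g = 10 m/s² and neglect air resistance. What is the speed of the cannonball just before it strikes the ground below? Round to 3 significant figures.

v_x = 76.9 cos 14.6° = 74.42 m/s is unchanged throughout.
For the vertical component, v_y² = v_y0² + 2 g h = (19.38)² + 2×10×32.3 = 1022, so |v_y| = 31.97 m/s.
Impact speed = √(v_x² + v_y²) = √(5538 + 1022) = 81.0 m/s.

81.0 m/s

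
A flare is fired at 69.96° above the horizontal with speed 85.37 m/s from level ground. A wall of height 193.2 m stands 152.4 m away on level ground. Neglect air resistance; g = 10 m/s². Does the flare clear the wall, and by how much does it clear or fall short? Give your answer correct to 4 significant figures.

v_x = 85.37 cos 69.96° = 29.254 m/s; v_y0 = 85.37 sin 69.96° = 80.201 m/s.
Time to reach the wall: t = 152.4 / 29.254 = 5.2095 s.
Height at that point: y = 80.201×5.2095 − 5.000×5.2095² = 282.11 m.
That is 282.11 − 193.2 = 88.91 m above the top of the wall, so the flare clears it.

Yes — it clears the wall by 88.91 m.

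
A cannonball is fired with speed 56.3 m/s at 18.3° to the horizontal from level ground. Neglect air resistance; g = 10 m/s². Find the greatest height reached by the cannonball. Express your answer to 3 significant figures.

15.6 m

Vertical component of launch velocity: v_y = 56.3 sin 18.3° = 17.68 m/s.
At the highest point the vertical velocity is zero, so v_y² = 2 g h_max.
h_max = (17.68)² / (2 × 10) = 312.6 / 20.00 = 15.6 m.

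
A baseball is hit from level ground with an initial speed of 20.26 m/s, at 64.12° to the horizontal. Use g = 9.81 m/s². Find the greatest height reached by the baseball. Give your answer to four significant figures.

Vertical component of launch velocity: v_y = 20.26 sin 64.12° = 18.228 m/s.
At the highest point the vertical velocity is zero, so v_y² = 2 g h_max.
h_max = (18.228)² / (2 × 9.81) = 332.26 / 19.62 = 16.93 m.

16.93 m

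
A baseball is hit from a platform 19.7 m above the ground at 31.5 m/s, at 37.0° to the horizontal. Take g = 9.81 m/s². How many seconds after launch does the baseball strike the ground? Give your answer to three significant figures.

4.72 s

Vertical component: v_y = 31.5 sin 37.0° = 18.96 m/s.
Taking up as positive with launch at y = 19.7 m, landing at y = 0: 0 = 19.7 + 18.96 t − ½(9.81) t².
Solving 4.905 t² − 18.96 t − 19.7 = 0 gives t = [18.96 + √(18.96² + 4·4.905·19.7)] / 9.810 = 4.72 s.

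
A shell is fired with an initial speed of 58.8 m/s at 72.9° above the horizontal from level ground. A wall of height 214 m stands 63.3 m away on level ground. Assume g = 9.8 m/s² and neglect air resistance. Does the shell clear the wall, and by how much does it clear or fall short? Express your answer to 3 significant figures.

v_x = 58.8 cos 72.9° = 17.29 m/s; v_y0 = 58.8 sin 72.9° = 56.20 m/s.
Time to reach the wall: t = 63.3 / 17.29 = 3.661 s.
Height at that point: y = 56.20×3.661 − 4.900×3.661² = 140.1 m.
That is 214 − 140.1 = 73.9 m below the top of the wall, so the shell does not clear it.

No — it falls 73.9 m short of clearing the wall.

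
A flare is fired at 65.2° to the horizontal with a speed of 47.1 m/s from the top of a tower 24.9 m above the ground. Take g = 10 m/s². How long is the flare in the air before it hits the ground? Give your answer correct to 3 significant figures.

9.10 s

Vertical component: v_y = 47.1 sin 65.2° = 42.76 m/s.
Taking up as positive with launch at y = 24.9 m, landing at y = 0: 0 = 24.9 + 42.76 t − ½(10) t².
Solving 5.000 t² − 42.76 t − 24.9 = 0 gives t = [42.76 + √(42.76² + 4·5.000·24.9)] / 10.00 = 9.10 s.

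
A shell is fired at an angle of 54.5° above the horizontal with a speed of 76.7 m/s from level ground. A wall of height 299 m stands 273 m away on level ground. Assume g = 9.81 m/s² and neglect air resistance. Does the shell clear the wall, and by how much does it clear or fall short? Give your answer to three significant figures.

No — it falls 101 m short of clearing the wall.

v_x = 76.7 cos 54.5° = 44.54 m/s; v_y0 = 76.7 sin 54.5° = 62.44 m/s.
Time to reach the wall: t = 273 / 44.54 = 6.129 s.
Height at that point: y = 62.44×6.129 − 4.905×6.129² = 198.4 m.
That is 299 − 198.4 = 101 m below the top of the wall, so the shell does not clear it.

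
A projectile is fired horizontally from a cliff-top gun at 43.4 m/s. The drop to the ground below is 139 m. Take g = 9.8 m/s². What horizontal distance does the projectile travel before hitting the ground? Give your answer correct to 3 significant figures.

231 m

Initial vertical velocity is zero, so the fall time comes from h = ½ g t²: t = √(2 × 139 / 9.8) = 5.326 s.
Horizontal motion is uniform at 43.4 m/s, so x = 43.4 × 5.326 = 231 m.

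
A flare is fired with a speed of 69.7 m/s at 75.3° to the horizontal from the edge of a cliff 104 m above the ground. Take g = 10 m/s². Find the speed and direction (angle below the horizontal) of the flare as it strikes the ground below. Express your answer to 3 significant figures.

v_x = 69.7 cos 75.3° = 17.69 m/s (constant).
|v_y| at impact = √((67.42)² + 2×10×104) = 81.40 m/s.
Speed = √(17.69² + 81.40²) = 83.3 m/s; angle = arctan(81.40/17.69) = 77.7° below horizontal.

83.3 m/s at 77.7° below the horizontal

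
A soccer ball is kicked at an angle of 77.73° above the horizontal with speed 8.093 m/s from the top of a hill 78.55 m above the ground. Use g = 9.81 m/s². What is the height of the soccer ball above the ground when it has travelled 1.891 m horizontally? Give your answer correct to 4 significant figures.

81.32 m

v_x = 8.093 cos 77.73° = 1.7199 m/s, v_y0 = 8.093 sin 77.73° = 7.9081 m/s.
Time to reach x = 1.891 m: t = x / v_x = 1.891 / 1.7199 = 1.0995 s.
y = 78.55 + v_y0 t − ½ g t² = 78.55 + 7.9081×1.0995 − 4.905×1.0995² = 81.32 m.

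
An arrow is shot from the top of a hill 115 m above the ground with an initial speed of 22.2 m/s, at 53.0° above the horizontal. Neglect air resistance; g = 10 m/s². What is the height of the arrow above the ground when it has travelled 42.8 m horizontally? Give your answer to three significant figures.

v_x = 22.2 cos 53.0° = 13.36 m/s, v_y0 = 22.2 sin 53.0° = 17.73 m/s.
Time to reach x = 42.8 m: t = x / v_x = 42.8 / 13.36 = 3.204 s.
y = 115 + v_y0 t − ½ g t² = 115 + 17.73×3.204 − 5.000×3.204² = 120 m.

120 m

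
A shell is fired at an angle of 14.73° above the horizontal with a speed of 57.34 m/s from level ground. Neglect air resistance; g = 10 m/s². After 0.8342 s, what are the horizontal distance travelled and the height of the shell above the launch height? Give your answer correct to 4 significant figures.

x = 46.26 m, y = 8.683 m

v_x = 57.34 cos 14.73° = 55.456 m/s; v_y0 = 57.34 sin 14.73° = 14.580 m/s.
x = v_x t = 55.456 × 0.8342 = 46.26 m.
y = v_y0 t − ½ g t² = 14.580×0.8342 − 5.000×0.8342² = 8.683 m.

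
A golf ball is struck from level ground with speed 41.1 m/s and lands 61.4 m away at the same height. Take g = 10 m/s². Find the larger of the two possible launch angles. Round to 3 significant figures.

79.3°

Level-ground range: R = v₀² sin(2θ)/g ⇒ sin 2θ = R g / v₀² = 61.4×10/41.1² = 0.3635.
2θ = arcsin(0.3635) = 21.32° or 180° − 21.32° = 158.68°.
So θ = 10.7° or θ = 79.3°.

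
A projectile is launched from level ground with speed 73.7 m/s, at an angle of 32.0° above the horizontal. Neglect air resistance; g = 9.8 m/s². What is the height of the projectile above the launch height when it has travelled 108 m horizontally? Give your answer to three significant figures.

52.9 m

v_x = 73.7 cos 32.0° = 62.50 m/s, v_y0 = 73.7 sin 32.0° = 39.06 m/s.
Time to reach x = 108 m: t = x / v_x = 108 / 62.50 = 1.728 s.
y = v_y0 t − ½ g t² = 39.06×1.728 − 4.900×1.728² = 52.9 m.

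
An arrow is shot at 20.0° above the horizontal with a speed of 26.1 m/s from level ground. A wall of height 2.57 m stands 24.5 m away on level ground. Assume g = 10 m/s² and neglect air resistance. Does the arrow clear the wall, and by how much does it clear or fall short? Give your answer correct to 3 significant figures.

Yes — it clears the wall by 1.36 m.

v_x = 26.1 cos 20.0° = 24.53 m/s; v_y0 = 26.1 sin 20.0° = 8.927 m/s.
Time to reach the wall: t = 24.5 / 24.53 = 0.9988 s.
Height at that point: y = 8.927×0.9988 − 5.000×0.9988² = 3.928 m.
That is 3.928 − 2.57 = 1.36 m above the top of the wall, so the arrow clears it.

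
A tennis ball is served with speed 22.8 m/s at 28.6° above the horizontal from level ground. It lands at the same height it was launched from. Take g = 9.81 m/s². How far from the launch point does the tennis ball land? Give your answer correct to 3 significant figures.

Components: v_x = 22.8 cos 28.6° = 20.02 m/s, v_y = 22.8 sin 28.6° = 10.91 m/s.
Time of flight (same landing height): t = 2 v_y / g = 2 × 10.91 / 9.81 = 2.224 s.
Range: R = v_x · t = 20.02 × 2.224 = 44.5 m.

44.5 m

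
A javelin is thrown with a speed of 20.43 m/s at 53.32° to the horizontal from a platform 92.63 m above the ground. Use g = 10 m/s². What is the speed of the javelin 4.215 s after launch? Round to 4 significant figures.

28.51 m/s

v_x = 20.43 cos 53.32° = 12.204 m/s (constant).
v_y(t) = 20.43 sin 53.32° − g t = 16.385 − 10 × 4.215 = -25.765 m/s.
Speed = √(v_x² + v_y²) = √(148.94 + 663.84) = 28.51 m/s.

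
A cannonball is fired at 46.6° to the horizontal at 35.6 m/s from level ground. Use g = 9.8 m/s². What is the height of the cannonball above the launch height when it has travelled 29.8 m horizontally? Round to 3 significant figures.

v_x = 35.6 cos 46.6° = 24.46 m/s, v_y0 = 35.6 sin 46.6° = 25.87 m/s.
Time to reach x = 29.8 m: t = x / v_x = 29.8 / 24.46 = 1.218 s.
y = v_y0 t − ½ g t² = 25.87×1.218 − 4.900×1.218² = 24.2 m.

24.2 m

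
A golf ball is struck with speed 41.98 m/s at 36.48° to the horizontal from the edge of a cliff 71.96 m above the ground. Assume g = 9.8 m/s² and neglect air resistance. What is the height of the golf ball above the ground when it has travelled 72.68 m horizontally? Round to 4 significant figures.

v_x = 41.98 cos 36.48° = 33.755 m/s, v_y0 = 41.98 sin 36.48° = 24.959 m/s.
Time to reach x = 72.68 m: t = x / v_x = 72.68 / 33.755 = 2.1532 s.
y = 71.96 + v_y0 t − ½ g t² = 71.96 + 24.959×2.1532 − 4.900×2.1532² = 103.0 m.

103.0 m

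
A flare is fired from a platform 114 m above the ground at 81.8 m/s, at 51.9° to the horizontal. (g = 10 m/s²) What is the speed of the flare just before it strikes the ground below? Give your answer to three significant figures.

v_x = 81.8 cos 51.9° = 50.47 m/s is unchanged throughout.
For the vertical component, v_y² = v_y0² + 2 g h = (64.37)² + 2×10×114 = 6423, so |v_y| = 80.14 m/s.
Impact speed = √(v_x² + v_y²) = √(2547 + 6423) = 94.7 m/s.

94.7 m/s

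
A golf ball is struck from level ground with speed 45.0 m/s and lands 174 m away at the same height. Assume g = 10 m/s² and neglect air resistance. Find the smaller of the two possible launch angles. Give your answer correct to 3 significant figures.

Level-ground range: R = v₀² sin(2θ)/g ⇒ sin 2θ = R g / v₀² = 174×10/45.0² = 0.8593.
2θ = arcsin(0.8593) = 59.24° or 180° − 59.24° = 120.76°.
So θ = 29.6° or θ = 60.4°.

29.6°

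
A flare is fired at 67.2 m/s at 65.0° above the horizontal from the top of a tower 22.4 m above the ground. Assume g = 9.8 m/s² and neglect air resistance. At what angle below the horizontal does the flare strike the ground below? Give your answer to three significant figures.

v_x = 67.2 cos 65.0° = 28.40 m/s.
At impact |v_y| = √(v_y0² + 2 g h) = √(60.90² + 2×9.8×22.4) = 64.40 m/s.
Angle below horizontal = arctan(|v_y| / v_x) = arctan(64.40 / 28.40) = 66.2°.

66.2°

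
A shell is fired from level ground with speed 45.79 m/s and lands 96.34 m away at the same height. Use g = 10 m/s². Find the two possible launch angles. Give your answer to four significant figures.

Level-ground range: R = v₀² sin(2θ)/g ⇒ sin 2θ = R g / v₀² = 96.34×10/45.79² = 0.4595.
2θ = arcsin(0.4595) = 27.355° or 180° − 27.355° = 152.645°.
So θ = 13.68° or θ = 76.32°.

13.68° and 76.32°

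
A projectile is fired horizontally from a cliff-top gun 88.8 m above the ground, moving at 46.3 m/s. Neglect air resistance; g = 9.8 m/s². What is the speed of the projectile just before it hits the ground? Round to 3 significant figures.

Fall time: t = √(2 × 88.8 / 9.8) = 4.257 s.
At impact: v_x = 46.3 m/s (unchanged), v_y = g t = 9.8 × 4.257 = 41.72 m/s.
Speed = √(v_x² + v_y²) = √(2144 + 1741) = 62.3 m/s.

62.3 m/s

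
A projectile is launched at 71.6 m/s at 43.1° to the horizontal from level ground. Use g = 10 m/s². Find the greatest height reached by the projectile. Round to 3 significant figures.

120 m

Vertical component of launch velocity: v_y = 71.6 sin 43.1° = 48.92 m/s.
At the highest point the vertical velocity is zero, so v_y² = 2 g h_max.
h_max = (48.92)² / (2 × 10) = 2393 / 20.00 = 120 m.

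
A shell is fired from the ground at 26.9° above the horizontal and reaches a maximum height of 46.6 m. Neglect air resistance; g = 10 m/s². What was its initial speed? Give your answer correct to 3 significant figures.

At maximum height v_y = 0, so (v₀ sin θ)² = 2 g H.
v₀ sin 26.9° = √(2 × 10 × 46.6) = 30.53 m/s.
v₀ = 30.53 / sin 26.9° = 30.53 / 0.4524 = 67.5 m/s.

67.5 m/s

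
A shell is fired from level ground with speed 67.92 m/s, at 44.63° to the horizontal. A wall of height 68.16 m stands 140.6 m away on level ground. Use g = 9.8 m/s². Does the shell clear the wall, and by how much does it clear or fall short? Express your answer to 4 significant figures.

v_x = 67.92 cos 44.63° = 48.336 m/s; v_y0 = 67.92 sin 44.63° = 47.716 m/s.
Time to reach the wall: t = 140.6 / 48.336 = 2.9088 s.
Height at that point: y = 47.716×2.9088 − 4.900×2.9088² = 97.337 m.
That is 97.337 − 68.16 = 29.18 m above the top of the wall, so the shell clears it.

Yes — it clears the wall by 29.18 m.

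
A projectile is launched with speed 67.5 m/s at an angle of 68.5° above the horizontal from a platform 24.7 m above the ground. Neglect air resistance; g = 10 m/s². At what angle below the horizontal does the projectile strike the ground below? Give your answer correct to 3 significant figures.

69.6°

v_x = 67.5 cos 68.5° = 24.74 m/s.
At impact |v_y| = √(v_y0² + 2 g h) = √(62.80² + 2×10×24.7) = 66.62 m/s.
Angle below horizontal = arctan(|v_y| / v_x) = arctan(66.62 / 24.74) = 69.6°.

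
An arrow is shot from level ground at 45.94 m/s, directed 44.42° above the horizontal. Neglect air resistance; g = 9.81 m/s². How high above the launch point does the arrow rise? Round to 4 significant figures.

52.70 m

Vertical component of launch velocity: v_y = 45.94 sin 44.42° = 32.154 m/s.
At the highest point the vertical velocity is zero, so v_y² = 2 g h_max.
h_max = (32.154)² / (2 × 9.81) = 1033.9 / 19.62 = 52.70 m.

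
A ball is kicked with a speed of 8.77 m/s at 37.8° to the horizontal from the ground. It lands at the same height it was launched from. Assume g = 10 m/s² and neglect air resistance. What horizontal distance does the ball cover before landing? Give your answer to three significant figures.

For level ground, R = v₀² sin(2θ) / g.
sin(2 × 37.8°) = sin 75.60° = 0.9686.
R = (8.77)² × 0.9686 / 10 = 7.45 m.

7.45 m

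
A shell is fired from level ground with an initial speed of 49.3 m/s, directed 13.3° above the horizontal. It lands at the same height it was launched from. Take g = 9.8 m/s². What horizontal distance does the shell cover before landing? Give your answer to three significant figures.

For level ground, R = v₀² sin(2θ) / g.
sin(2 × 13.3°) = sin 26.60° = 0.4478.
R = (49.3)² × 0.4478 / 9.8 = 111 m.

111 m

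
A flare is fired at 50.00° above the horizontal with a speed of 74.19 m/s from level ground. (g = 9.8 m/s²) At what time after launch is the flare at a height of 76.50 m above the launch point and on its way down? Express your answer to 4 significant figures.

v_y0 = 74.19 sin 50.00° = 56.833 m/s.
Set y = v_y0 t − ½ g t² = 76.50: 4.900 t² − 56.833 t + 76.50 = 0.
t = [56.833 ± √(3230.0 − 1499.4)] / 9.8 = (56.833 ± 41.600) / 9.8, giving t = 1.554 s or t = 10.04 s.
On the way down corresponds to the larger root: t = 10.04 s.

10.04 s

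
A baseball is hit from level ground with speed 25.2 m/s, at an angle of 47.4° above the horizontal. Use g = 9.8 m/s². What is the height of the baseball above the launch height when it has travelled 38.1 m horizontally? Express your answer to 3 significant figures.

17.0 m

v_x = 25.2 cos 47.4° = 17.06 m/s, v_y0 = 25.2 sin 47.4° = 18.55 m/s.
Time to reach x = 38.1 m: t = x / v_x = 38.1 / 17.06 = 2.233 s.
y = v_y0 t − ½ g t² = 18.55×2.233 − 4.900×2.233² = 17.0 m.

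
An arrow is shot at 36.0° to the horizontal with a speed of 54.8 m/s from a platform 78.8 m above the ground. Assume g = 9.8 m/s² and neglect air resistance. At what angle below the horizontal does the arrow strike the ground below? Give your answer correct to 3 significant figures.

v_x = 54.8 cos 36.0° = 44.33 m/s.
At impact |v_y| = √(v_y0² + 2 g h) = √(32.21² + 2×9.8×78.8) = 50.81 m/s.
Angle below horizontal = arctan(|v_y| / v_x) = arctan(50.81 / 44.33) = 48.9°.

48.9°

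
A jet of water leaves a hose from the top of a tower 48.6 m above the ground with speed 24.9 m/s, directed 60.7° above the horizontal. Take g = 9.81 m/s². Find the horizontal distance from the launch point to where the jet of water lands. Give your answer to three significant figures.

Components: v_x = 24.9 cos 60.7° = 12.19 m/s, v_y = 24.9 sin 60.7° = 21.71 m/s.
Vertical: 0 = 48.6 + 21.71 t − ½(9.81) t² ⇒ 4.905 t² − 21.71 t − 48.6 = 0.
t = [21.71 + √(471.3 + 953.5)] / 9.810 = 6.061 s.
Horizontal: R = v_x · t = 12.19 × 6.061 = 73.9 m.

73.9 m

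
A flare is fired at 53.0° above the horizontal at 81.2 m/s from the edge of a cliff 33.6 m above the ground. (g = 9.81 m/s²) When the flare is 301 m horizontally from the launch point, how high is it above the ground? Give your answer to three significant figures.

v_x = 81.2 cos 53.0° = 48.87 m/s, v_y0 = 81.2 sin 53.0° = 64.85 m/s.
Time to reach x = 301 m: t = x / v_x = 301 / 48.87 = 6.159 s.
y = 33.6 + v_y0 t − ½ g t² = 33.6 + 64.85×6.159 − 4.905×6.159² = 247 m.

247 m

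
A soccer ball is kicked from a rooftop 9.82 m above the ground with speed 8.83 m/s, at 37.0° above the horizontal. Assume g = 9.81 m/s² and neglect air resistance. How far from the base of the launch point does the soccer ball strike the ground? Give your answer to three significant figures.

Components: v_x = 8.83 cos 37.0° = 7.052 m/s, v_y = 8.83 sin 37.0° = 5.314 m/s.
Vertical: 0 = 9.82 + 5.314 t − ½(9.81) t² ⇒ 4.905 t² − 5.314 t − 9.82 = 0.
t = [5.314 + √(28.24 + 192.7)] / 9.810 = 2.057 s.
Horizontal: R = v_x · t = 7.052 × 2.057 = 14.5 m.

14.5 m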